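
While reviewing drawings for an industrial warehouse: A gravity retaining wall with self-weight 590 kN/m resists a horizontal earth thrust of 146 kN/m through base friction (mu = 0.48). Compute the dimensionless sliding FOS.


Resisting force = mu * W = 0.48 * 590 = 283.2 kN/m
FOS = Resisting / Driving = 283.2 / 146
= 1.9397 (dimensionless)

1.9397 (dimensionless)


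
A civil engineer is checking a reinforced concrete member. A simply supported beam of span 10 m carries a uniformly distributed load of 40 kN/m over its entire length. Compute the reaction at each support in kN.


Total load = w * L = 40 * 10 = 400 kN
By symmetry, each reaction R = total / 2 = 400 / 2 = 200.0 kN

200.0 kN


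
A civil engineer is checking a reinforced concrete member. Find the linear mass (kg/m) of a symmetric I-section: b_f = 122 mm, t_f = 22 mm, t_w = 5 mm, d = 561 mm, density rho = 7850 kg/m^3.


A_flanges = 2 * 122 * 22 = 5368 mm^2
A_web = (561 - 2 * 22) * 5 = 2585 mm^2
A_total = 5368 + 2585 = 7953 mm^2 = 0.007953 m^2
Weight = rho * A = 7850 * 0.007953 = 62.431 kg/m

62.431 kg/m


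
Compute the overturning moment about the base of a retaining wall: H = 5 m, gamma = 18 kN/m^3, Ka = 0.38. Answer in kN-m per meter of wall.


Pa = 0.5 * Ka * gamma * H^2
= 0.5 * 0.38 * 18 * 5^2
= 85.5 kN/m
Arm = H / 3 = 5 / 3 = 1.6667 m
Mo = Pa * arm = Pa * H / 3 = 85.5 * 5 / 3 = 142.5 kN-m/m

142.5 kN-m/m


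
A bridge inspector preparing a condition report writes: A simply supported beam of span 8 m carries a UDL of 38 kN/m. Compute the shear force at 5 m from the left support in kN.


R_A = w * L / 2 = 38 * 8 / 2 = 152.0 kN
V(x) = R_A - w * x = 152.0 - 38 * 5
= -38.0 kN

-38.0 kN


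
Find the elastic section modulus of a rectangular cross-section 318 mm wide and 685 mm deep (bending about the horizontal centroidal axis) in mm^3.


S = b * h^2 / 6
= 318 * 685^2 / 6
= 318 * 469225 / 6
= 24868925.0 mm^3

24868925.0 mm^3


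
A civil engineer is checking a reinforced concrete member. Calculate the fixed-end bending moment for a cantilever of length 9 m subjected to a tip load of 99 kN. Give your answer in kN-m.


For a cantilever with a point load at the free end:
M_max = P * L = 99 * 9 = 891 kN-m

891 kN-m


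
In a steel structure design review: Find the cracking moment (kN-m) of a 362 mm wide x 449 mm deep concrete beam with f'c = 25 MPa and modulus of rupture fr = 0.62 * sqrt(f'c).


fr = 0.62 * sqrt(25) = 0.62 * 5.0 = 3.1 MPa
I = 362 * 449^3 / 12 = 2730651944.83 mm^4
y_t = 224.5 mm
M_cr = fr * I / y_t = 3.1 * 2730651944.83 / 224.5 N-mm
= 37.7061 kN-m

37.7061 kN-m


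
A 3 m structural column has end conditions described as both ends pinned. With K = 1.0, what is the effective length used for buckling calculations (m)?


L_eff = K * L
= 1.0 * 3
= 3.0 m

3.0 m


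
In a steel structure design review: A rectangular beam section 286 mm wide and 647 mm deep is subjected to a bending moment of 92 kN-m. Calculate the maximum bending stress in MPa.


I = b * h^3 / 12 = 286 * 647^3 / 12 = 6455020548.17 mm^4
y = h / 2 = 647 / 2 = 323.5 mm
M = 92 kN-m = 92000000.0 N-mm
sigma = M * y / I = 92000000.0 * 323.5 / 6455020548.17
= 4.61 MPa

4.61 MPa


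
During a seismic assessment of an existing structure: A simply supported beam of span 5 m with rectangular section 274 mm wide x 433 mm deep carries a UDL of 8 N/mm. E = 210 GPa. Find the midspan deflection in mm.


I = 274 * 433^3 / 12 = 1853672494.83 mm^4
L = 5000.0 mm, w = 8 N/mm, E = 210000.0 MPa
delta = 5 * w * L^4 / (384 * E * I)
= 5 * 8 * 5000.0^4 / (384 * 210000.0 * 1853672494.83)
= 0.1672 mm

0.1672 mm


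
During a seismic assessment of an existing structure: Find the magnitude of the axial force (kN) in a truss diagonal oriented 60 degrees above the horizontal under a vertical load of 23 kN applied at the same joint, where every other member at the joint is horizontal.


At the joint, only the diagonal has a vertical component, so vertical equilibrium gives:
F * sin(60) = 23
F = 23 / sin(60)
= 23 / 0.866025
= 26.56 kN

26.56 kN


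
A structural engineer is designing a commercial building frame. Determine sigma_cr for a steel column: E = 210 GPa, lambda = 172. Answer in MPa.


sigma_cr = pi^2 * E / lambda^2
= 9.8696 * 210000.0 / 172^2
= 9.8696 * 210000.0 / 29584
= 70.0587 MPa

70.0587 MPa


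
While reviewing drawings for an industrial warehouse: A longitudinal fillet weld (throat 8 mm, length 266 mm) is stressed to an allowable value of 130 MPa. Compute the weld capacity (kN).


Strength = throat * length * allowable stress
= 8 * 266 * 130 N
= 276640 N
= 276.64 kN

276.64 kN


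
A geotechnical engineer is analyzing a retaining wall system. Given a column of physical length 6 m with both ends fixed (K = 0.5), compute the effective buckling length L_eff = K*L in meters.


L_eff = K * L
= 0.5 * 6
= 3.0 m

3.0 m


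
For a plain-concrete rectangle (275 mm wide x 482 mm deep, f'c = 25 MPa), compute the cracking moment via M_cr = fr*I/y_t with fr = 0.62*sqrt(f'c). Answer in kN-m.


fr = 0.62 * sqrt(25) = 0.62 * 5.0 = 3.1 MPa
I = 275 * 482^3 / 12 = 2566212183.33 mm^4
y_t = 241.0 mm
M_cr = fr * I / y_t = 3.1 * 2566212183.33 / 241.0 N-mm
= 33.0094 kN-m

33.0094 kN-m


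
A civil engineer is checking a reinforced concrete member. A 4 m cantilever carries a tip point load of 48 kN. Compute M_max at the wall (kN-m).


For a cantilever with a point load at the free end:
M_max = P * L = 48 * 4 = 192 kN-m

192 kN-m


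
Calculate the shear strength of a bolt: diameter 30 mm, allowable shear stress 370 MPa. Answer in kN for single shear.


A = pi * d^2 / 4 = pi * 30^2 / 4 = 706.8583 mm^2
V = f_v * A / 1000 = 370 * 706.8583 / 1000
= 261.5376 kN

261.5376 kN


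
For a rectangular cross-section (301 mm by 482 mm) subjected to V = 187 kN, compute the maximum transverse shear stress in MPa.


A = b * h = 301 * 482 = 145082 mm^2
V = 187 kN = 187000.0 N
tau_max = 1.5 * V / A = 1.5 * 187000.0 / 145082
= 1.9334 MPa

1.9334 MPa


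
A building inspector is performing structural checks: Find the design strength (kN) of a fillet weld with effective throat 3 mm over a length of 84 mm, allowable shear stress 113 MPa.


Strength = throat * length * allowable stress
= 3 * 84 * 113 N
= 28476 N
= 28.48 kN

28.48 kN


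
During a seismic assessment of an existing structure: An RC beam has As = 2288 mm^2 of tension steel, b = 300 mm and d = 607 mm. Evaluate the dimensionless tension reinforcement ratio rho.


rho = As / (b * d)
= 2288 / (300 * 607)
= 2288 / 182100
= 0.012565 (dimensionless)

0.012565 (dimensionless)


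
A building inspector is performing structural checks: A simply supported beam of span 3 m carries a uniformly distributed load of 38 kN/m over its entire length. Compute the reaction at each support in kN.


Total load = w * L = 38 * 3 = 114 kN
By symmetry, each reaction R = total / 2 = 114 / 2 = 57.0 kN

57.0 kN


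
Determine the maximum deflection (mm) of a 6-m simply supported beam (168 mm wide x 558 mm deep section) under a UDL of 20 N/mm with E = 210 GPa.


I = 168 * 558^3 / 12 = 2432375568.0 mm^4
L = 6000.0 mm, w = 20 N/mm, E = 210000.0 MPa
delta = 5 * w * L^4 / (384 * E * I)
= 5 * 20 * 6000.0^4 / (384 * 210000.0 * 2432375568.0)
= 0.6607 mm

0.6607 mm


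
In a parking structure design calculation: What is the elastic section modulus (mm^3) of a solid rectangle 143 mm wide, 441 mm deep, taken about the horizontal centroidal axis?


S = b * h^2 / 6
= 143 * 441^2 / 6
= 143 * 194481 / 6
= 4635130.5 mm^3

4635130.5 mm^3


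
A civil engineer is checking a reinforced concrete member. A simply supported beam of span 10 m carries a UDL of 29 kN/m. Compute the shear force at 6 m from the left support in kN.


R_A = w * L / 2 = 29 * 10 / 2 = 145.0 kN
V(x) = R_A - w * x = 145.0 - 29 * 6
= -29.0 kN

-29.0 kN


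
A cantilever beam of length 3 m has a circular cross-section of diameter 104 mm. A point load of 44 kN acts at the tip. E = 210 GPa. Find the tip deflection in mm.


I = pi * d^4 / 64 = pi * 104^4 / 64 = 5742529.78 mm^4
L = 3000.0 mm, P = 44000.0 N, E = 210000.0 MPa
delta = P * L^3 / (3 * E * I)
= 44000.0 * 3000.0^3 / (3 * 210000.0 * 5742529.78)
= 328.3769 mm

328.3769 mm


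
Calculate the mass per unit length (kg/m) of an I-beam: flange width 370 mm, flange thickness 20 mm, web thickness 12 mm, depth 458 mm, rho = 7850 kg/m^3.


A_flanges = 2 * 370 * 20 = 14800 mm^2
A_web = (458 - 2 * 20) * 12 = 5016 mm^2
A_total = 14800 + 5016 = 19816 mm^2 = 0.019816 m^2
Weight = rho * A = 7850 * 0.019816 = 155.5556 kg/m

155.5556 kg/m


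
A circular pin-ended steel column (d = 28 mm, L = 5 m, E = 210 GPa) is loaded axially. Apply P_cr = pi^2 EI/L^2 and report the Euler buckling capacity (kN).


I = pi * d^4 / 64 = 30171.86 mm^4
L = 5000.0 mm
P_cr = pi^2 * E * I / L^2
= 9.8696 * 210000.0 * 30171.86 / 5000.0^2
= 2501.39 N = 2.5014 kN

2.5014 kN


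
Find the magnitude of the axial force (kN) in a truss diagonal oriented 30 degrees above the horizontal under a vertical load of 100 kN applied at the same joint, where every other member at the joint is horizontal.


At the joint, only the diagonal has a vertical component, so vertical equilibrium gives:
F * sin(30) = 100
F = 100 / sin(30)
= 100 / 0.5
= 200.0 kN

200.0 kN


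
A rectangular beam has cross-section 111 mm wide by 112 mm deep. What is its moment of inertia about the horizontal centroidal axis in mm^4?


I = b * h^3 / 12
= 111 * 112^3 / 12
= 111 * 1404928 / 12
= 12995584.0 mm^4

12995584.0 mm^4


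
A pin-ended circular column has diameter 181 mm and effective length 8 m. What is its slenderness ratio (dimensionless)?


Radius of gyration r = d / 4 = 181 / 4 = 45.25 mm
L_eff = 8000.0 mm
Slenderness ratio = L / r = 8000.0 / 45.25 = 176.8 (dimensionless)

176.8 (dimensionless)


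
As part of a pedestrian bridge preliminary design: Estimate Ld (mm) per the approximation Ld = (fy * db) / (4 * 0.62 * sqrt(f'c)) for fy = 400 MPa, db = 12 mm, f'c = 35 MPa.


Ld = (fy * db) / (4 * 0.62 * sqrt(f'c))
= (400 * 12) / (4 * 0.62 * sqrt(35))
= 4800 / 14.6719
= 327.16 mm

327.16 mm


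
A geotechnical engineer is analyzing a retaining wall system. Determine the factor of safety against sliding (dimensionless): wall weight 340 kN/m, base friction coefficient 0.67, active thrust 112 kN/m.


Resisting force = mu * W = 0.67 * 340 = 227.8 kN/m
FOS = Resisting / Driving = 227.8 / 112
= 2.0339 (dimensionless)

2.0339 (dimensionless)


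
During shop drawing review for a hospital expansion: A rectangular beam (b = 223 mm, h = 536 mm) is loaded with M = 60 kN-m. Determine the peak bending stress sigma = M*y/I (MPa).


I = b * h^3 / 12 = 223 * 536^3 / 12 = 2861659690.67 mm^4
y = h / 2 = 536 / 2 = 268.0 mm
M = 60 kN-m = 60000000.0 N-mm
sigma = M * y / I = 60000000.0 * 268.0 / 2861659690.67
= 5.62 MPa

5.62 MPa


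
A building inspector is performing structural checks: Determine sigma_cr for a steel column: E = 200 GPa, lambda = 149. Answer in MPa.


sigma_cr = pi^2 * E / lambda^2
= 9.8696 * 200000.0 / 149^2
= 9.8696 * 200000.0 / 22201
= 88.9113 MPa

88.9113 MPa


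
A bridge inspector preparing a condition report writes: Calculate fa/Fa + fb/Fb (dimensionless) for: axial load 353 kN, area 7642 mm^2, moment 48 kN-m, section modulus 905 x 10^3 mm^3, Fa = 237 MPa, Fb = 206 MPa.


f_a = P / A = 353000.0 / 7642 = 46.1921 MPa
f_b = M / S = 48000000.0 / 905000.0 = 53.0387 MPa
Ratio = f_a / Fa + f_b / Fb
= 46.1921 / 237 + 53.0387 / 206
= 0.4524 (dimensionless)

0.4524 (dimensionless)


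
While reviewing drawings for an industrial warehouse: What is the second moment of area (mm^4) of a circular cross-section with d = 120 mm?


r = d / 2 = 120 / 2 = 60.0 mm
I = pi * r^4 / 4 = pi * 60.0^4 / 4
= 10178760.2 mm^4

10178760.2 mm^4


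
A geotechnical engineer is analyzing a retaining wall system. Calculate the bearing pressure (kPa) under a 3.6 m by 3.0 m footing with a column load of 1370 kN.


A = 3.6 * 3.0 = 10.8 m^2
q = P / A = 1370 / 10.8
= 126.8519 kPa

126.8519 kPa


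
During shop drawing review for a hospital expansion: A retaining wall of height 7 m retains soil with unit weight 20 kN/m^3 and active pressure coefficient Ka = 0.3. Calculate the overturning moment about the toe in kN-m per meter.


Pa = 0.5 * Ka * gamma * H^2
= 0.5 * 0.3 * 20 * 7^2
= 147.0 kN/m
Arm = H / 3 = 7 / 3 = 2.3333 m
Mo = Pa * arm = Pa * H / 3 = 147.0 * 7 / 3 = 343.0 kN-m/m

343.0 kN-m/m


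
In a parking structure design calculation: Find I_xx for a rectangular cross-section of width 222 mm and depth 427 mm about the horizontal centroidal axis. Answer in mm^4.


I = b * h^3 / 12
= 222 * 427^3 / 12
= 222 * 77854483 / 12
= 1440307935.5 mm^4

1440307935.5 mm^4


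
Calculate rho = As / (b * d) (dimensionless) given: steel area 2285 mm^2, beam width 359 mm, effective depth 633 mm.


rho = As / (b * d)
= 2285 / (359 * 633)
= 2285 / 227247
= 0.010055 (dimensionless)

0.010055 (dimensionless)


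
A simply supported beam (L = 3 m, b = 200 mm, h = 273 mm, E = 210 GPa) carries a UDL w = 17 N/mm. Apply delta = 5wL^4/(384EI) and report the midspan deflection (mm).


I = 200 * 273^3 / 12 = 339106950.0 mm^4
L = 3000.0 mm, w = 17 N/mm, E = 210000.0 MPa
delta = 5 * w * L^4 / (384 * E * I)
= 5 * 17 * 3000.0^4 / (384 * 210000.0 * 339106950.0)
= 0.2518 mm

0.2518 mm


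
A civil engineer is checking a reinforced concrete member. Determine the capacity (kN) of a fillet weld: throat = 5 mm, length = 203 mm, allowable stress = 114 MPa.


Strength = throat * length * allowable stress
= 5 * 203 * 114 N
= 115710 N
= 115.71 kN

115.71 kN


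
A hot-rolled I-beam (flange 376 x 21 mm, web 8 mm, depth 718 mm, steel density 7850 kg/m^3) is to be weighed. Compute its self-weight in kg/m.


A_flanges = 2 * 376 * 21 = 15792 mm^2
A_web = (718 - 2 * 21) * 8 = 5408 mm^2
A_total = 15792 + 5408 = 21200 mm^2 = 0.021200 m^2
Weight = rho * A = 7850 * 0.021200 = 166.42 kg/m

166.42 kg/m


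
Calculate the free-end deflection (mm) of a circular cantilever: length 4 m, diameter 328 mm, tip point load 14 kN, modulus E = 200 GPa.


I = pi * d^4 / 64 = pi * 328^4 / 64 = 568152959.9 mm^4
L = 4000.0 mm, P = 14000.0 N, E = 200000.0 MPa
delta = P * L^3 / (3 * E * I)
= 14000.0 * 4000.0^3 / (3 * 200000.0 * 568152959.9)
= 2.6284 mm

2.6284 mm


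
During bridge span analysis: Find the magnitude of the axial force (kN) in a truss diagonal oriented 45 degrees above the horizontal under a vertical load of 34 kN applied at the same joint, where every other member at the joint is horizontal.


At the joint, only the diagonal has a vertical component, so vertical equilibrium gives:
F * sin(45) = 34
F = 34 / sin(45)
= 34 / 0.707107
= 48.08 kN

48.08 kN


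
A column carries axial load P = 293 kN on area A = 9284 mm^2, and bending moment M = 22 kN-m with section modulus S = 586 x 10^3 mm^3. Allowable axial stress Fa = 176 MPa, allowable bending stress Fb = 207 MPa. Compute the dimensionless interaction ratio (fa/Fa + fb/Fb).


f_a = P / A = 293000.0 / 9284 = 31.5597 MPa
f_b = M / S = 22000000.0 / 586000.0 = 37.5427 MPa
Ratio = f_a / Fa + f_b / Fb
= 31.5597 / 176 + 37.5427 / 207
= 0.3607 (dimensionless)

0.3607 (dimensionless)


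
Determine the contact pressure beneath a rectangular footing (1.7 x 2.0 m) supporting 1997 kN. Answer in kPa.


A = 1.7 * 2.0 = 3.4 m^2
q = P / A = 1997 / 3.4
= 587.3529 kPa

587.3529 kPa


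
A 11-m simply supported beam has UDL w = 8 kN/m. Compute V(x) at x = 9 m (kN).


R_A = w * L / 2 = 8 * 11 / 2 = 44.0 kN
V(x) = R_A - w * x = 44.0 - 8 * 9
= -28.0 kN

-28.0 kN


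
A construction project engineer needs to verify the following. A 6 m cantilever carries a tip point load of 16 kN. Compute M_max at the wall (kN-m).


For a cantilever with a point load at the free end:
M_max = P * L = 16 * 6 = 96 kN-m

96 kN-m


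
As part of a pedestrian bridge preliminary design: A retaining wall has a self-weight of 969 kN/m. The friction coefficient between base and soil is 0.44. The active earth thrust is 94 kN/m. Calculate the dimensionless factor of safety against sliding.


Resisting force = mu * W = 0.44 * 969 = 426.36 kN/m
FOS = Resisting / Driving = 426.36 / 94
= 4.5357 (dimensionless)

4.5357 (dimensionless)


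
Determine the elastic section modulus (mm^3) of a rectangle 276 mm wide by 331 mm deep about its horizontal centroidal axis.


S = b * h^2 / 6
= 276 * 331^2 / 6
= 276 * 109561 / 6
= 5039806.0 mm^3

5039806.0 mm^3


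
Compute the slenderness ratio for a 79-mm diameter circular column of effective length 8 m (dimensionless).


Radius of gyration r = d / 4 = 79 / 4 = 19.75 mm
L_eff = 8000.0 mm
Slenderness ratio = L / r = 8000.0 / 19.75 = 405.06 (dimensionless)

405.06 (dimensionless)


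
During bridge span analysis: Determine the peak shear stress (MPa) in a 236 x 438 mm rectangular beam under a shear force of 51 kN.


A = b * h = 236 * 438 = 103368 mm^2
V = 51 kN = 51000.0 N
tau_max = 1.5 * V / A = 1.5 * 51000.0 / 103368
= 0.7401 MPa

0.7401 MPa


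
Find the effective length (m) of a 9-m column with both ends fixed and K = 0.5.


L_eff = K * L
= 0.5 * 9
= 4.5 m

4.5 m


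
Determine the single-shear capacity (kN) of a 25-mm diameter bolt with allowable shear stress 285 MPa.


A = pi * d^2 / 4 = pi * 25^2 / 4 = 490.8739 mm^2
V = f_v * A / 1000 = 285 * 490.8739 / 1000
= 139.899 kN

139.899 kN


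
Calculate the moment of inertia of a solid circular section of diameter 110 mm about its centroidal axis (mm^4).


r = d / 2 = 110 / 2 = 55.0 mm
I = pi * r^4 / 4 = pi * 55.0^4 / 4
= 7186884.07 mm^4

7186884.07 mm^4


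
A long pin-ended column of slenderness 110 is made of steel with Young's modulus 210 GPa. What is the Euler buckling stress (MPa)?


sigma_cr = pi^2 * E / lambda^2
= 9.8696 * 210000.0 / 110^2
= 9.8696 * 210000.0 / 12100
= 171.2907 MPa

171.2907 MPa


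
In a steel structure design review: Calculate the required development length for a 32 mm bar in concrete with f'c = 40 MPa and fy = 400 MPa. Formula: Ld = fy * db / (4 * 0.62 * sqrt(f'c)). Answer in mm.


Ld = (fy * db) / (4 * 0.62 * sqrt(f'c))
= (400 * 32) / (4 * 0.62 * sqrt(40))
= 12800 / 15.6849
= 816.07 mm

816.07 mm


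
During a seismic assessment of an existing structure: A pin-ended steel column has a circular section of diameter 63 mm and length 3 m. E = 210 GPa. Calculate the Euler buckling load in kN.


I = pi * d^4 / 64 = 773271.66 mm^4
L = 3000.0 mm
P_cr = pi^2 * E * I / L^2
= 9.8696 * 210000.0 * 773271.66 / 3000.0^2
= 178077.33 N = 178.0773 kN

178.0773 kN


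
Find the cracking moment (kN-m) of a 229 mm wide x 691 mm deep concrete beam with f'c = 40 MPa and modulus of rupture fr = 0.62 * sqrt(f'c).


fr = 0.62 * sqrt(40) = 0.62 * 6.3246 = 3.9212 MPa
I = 229 * 691^3 / 12 = 6296342996.58 mm^4
y_t = 345.5 mm
M_cr = fr * I / y_t = 3.9212 * 6296342996.58 / 345.5 N-mm
= 71.4598 kN-m

71.4598 kN-m


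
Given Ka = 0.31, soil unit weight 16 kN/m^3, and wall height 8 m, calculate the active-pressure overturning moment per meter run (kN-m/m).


Pa = 0.5 * Ka * gamma * H^2
= 0.5 * 0.31 * 16 * 8^2
= 158.72 kN/m
Arm = H / 3 = 8 / 3 = 2.6667 m
Mo = Pa * arm = Pa * H / 3 = 158.72 * 8 / 3 = 423.2533 kN-m/m

423.2533 kN-m/m


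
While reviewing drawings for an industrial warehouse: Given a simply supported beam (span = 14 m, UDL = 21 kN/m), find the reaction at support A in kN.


Total load = w * L = 21 * 14 = 294 kN
By symmetry, each reaction R = total / 2 = 294 / 2 = 147.0 kN

147.0 kN


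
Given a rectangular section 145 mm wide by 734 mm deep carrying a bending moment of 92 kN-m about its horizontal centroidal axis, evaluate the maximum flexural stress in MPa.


I = b * h^3 / 12 = 145 * 734^3 / 12 = 4778316756.67 mm^4
y = h / 2 = 734 / 2 = 367.0 mm
M = 92 kN-m = 92000000.0 N-mm
sigma = M * y / I = 92000000.0 * 367.0 / 4778316756.67
= 7.07 MPa

7.07 MPa


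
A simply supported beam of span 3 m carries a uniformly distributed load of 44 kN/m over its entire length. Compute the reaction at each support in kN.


Total load = w * L = 44 * 3 = 132 kN
By symmetry, each reaction R = total / 2 = 132 / 2 = 66.0 kN

66.0 kN


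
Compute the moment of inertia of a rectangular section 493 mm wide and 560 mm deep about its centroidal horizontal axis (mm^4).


I = b * h^3 / 12
= 493 * 560^3 / 12
= 493 * 175616000 / 12
= 7214890666.67 mm^4

7214890666.67 mm^4


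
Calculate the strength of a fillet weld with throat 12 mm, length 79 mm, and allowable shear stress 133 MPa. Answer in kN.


Strength = throat * length * allowable stress
= 12 * 79 * 133 N
= 126084 N
= 126.08 kN

126.08 kN


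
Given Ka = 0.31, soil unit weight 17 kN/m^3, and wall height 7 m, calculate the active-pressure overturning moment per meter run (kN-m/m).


Pa = 0.5 * Ka * gamma * H^2
= 0.5 * 0.31 * 17 * 7^2
= 129.115 kN/m
Arm = H / 3 = 7 / 3 = 2.3333 m
Mo = Pa * arm = Pa * H / 3 = 129.115 * 7 / 3 = 301.2683 kN-m/m

301.2683 kN-m/m


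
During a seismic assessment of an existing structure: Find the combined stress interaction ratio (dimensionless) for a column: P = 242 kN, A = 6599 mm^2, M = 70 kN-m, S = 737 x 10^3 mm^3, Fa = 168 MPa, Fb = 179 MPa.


f_a = P / A = 242000.0 / 6599 = 36.6722 MPa
f_b = M / S = 70000000.0 / 737000.0 = 94.9796 MPa
Ratio = f_a / Fa + f_b / Fb
= 36.6722 / 168 + 94.9796 / 179
= 0.7489 (dimensionless)

0.7489 (dimensionless)


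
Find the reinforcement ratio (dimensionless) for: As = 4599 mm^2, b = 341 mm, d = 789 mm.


rho = As / (b * d)
= 4599 / (341 * 789)
= 4599 / 269049
= 0.017094 (dimensionless)

0.017094 (dimensionless)


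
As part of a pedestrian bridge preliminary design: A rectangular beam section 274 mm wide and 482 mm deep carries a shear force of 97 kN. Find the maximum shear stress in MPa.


A = b * h = 274 * 482 = 132068 mm^2
V = 97 kN = 97000.0 N
tau_max = 1.5 * V / A = 1.5 * 97000.0 / 132068
= 1.1017 MPa

1.1017 MPa


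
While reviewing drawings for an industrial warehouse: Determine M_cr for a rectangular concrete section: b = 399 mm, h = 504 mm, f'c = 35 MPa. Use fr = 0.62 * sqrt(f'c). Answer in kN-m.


fr = 0.62 * sqrt(35) = 0.62 * 5.9161 = 3.668 MPa
I = 399 * 504^3 / 12 = 4256800128.0 mm^4
y_t = 252.0 mm
M_cr = fr * I / y_t = 3.668 * 4256800128.0 / 252.0 N-mm
= 61.9596 kN-m

61.9596 kN-m


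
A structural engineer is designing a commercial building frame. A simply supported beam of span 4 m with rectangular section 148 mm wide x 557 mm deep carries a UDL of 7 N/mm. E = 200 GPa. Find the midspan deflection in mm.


I = 148 * 557^3 / 12 = 2131307213.67 mm^4
L = 4000.0 mm, w = 7 N/mm, E = 200000.0 MPa
delta = 5 * w * L^4 / (384 * E * I)
= 5 * 7 * 4000.0^4 / (384 * 200000.0 * 2131307213.67)
= 0.0547 mm

0.0547 mm


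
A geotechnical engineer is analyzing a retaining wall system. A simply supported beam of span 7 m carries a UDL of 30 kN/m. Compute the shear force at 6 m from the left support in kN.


R_A = w * L / 2 = 30 * 7 / 2 = 105.0 kN
V(x) = R_A - w * x = 105.0 - 30 * 6
= -75.0 kN

-75.0 kN


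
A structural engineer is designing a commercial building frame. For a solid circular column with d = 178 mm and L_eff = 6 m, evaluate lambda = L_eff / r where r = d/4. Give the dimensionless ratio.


Radius of gyration r = d / 4 = 178 / 4 = 44.5 mm
L_eff = 6000.0 mm
Slenderness ratio = L / r = 6000.0 / 44.5 = 134.83 (dimensionless)

134.83 (dimensionless)


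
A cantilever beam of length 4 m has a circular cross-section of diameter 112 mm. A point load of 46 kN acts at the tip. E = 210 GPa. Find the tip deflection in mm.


I = pi * d^4 / 64 = pi * 112^4 / 64 = 7723995.1 mm^4
L = 4000.0 mm, P = 46000.0 N, E = 210000.0 MPa
delta = P * L^3 / (3 * E * I)
= 46000.0 * 4000.0^3 / (3 * 210000.0 * 7723995.1)
= 604.9998 mm

604.9998 mm


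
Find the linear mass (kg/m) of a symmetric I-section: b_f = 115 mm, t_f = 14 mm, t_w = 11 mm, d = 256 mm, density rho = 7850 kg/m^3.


A_flanges = 2 * 115 * 14 = 3220 mm^2
A_web = (256 - 2 * 14) * 11 = 2508 mm^2
A_total = 3220 + 2508 = 5728 mm^2 = 0.005728 m^2
Weight = rho * A = 7850 * 0.005728 = 44.9648 kg/m

44.9648 kg/m


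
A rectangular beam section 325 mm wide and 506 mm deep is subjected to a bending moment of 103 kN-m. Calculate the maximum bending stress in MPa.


I = b * h^3 / 12 = 325 * 506^3 / 12 = 3508760016.67 mm^4
y = h / 2 = 506 / 2 = 253.0 mm
M = 103 kN-m = 103000000.0 N-mm
sigma = M * y / I = 103000000.0 * 253.0 / 3508760016.67
= 7.43 MPa

7.43 MPa


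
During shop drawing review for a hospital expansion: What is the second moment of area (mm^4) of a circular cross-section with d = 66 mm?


r = d / 2 = 66 / 2 = 33.0 mm
I = pi * r^4 / 4 = pi * 33.0^4 / 4
= 931420.18 mm^4

931420.18 mm^4


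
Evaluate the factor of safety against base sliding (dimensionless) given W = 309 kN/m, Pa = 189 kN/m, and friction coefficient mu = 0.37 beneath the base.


Resisting force = mu * W = 0.37 * 309 = 114.33 kN/m
FOS = Resisting / Driving = 114.33 / 189
= 0.6049 (dimensionless)

0.6049 (dimensionless)


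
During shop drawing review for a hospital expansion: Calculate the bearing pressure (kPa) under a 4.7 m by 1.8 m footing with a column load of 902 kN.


A = 4.7 * 1.8 = 8.46 m^2
q = P / A = 902 / 8.46
= 106.6194 kPa

106.6194 kPa


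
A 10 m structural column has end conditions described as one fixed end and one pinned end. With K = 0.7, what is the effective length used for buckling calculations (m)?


L_eff = K * L
= 0.7 * 10
= 7.0 m

7.0 m


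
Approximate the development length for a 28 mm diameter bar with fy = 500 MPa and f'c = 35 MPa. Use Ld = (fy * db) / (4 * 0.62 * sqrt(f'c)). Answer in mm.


Ld = (fy * db) / (4 * 0.62 * sqrt(f'c))
= (500 * 28) / (4 * 0.62 * sqrt(35))
= 14000 / 14.6719
= 954.21 mm

954.21 mm


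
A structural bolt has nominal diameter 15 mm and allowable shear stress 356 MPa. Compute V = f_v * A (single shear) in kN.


A = pi * d^2 / 4 = pi * 15^2 / 4 = 176.7146 mm^2
V = f_v * A / 1000 = 356 * 176.7146 / 1000
= 62.9104 kN

62.9104 kN


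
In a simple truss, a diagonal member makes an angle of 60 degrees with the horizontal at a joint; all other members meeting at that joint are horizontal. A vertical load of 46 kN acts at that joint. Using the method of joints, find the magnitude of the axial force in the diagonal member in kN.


At the joint, only the diagonal has a vertical component, so vertical equilibrium gives:
F * sin(60) = 46
F = 46 / sin(60)
= 46 / 0.866025
= 53.12 kN

53.12 kN


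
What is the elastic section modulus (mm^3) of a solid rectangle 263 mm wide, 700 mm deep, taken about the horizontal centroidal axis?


S = b * h^2 / 6
= 263 * 700^2 / 6
= 263 * 490000 / 6
= 21478333.33 mm^3

21478333.33 mm^3


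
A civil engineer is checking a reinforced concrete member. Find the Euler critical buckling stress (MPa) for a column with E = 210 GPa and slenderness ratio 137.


sigma_cr = pi^2 * E / lambda^2
= 9.8696 * 210000.0 / 137^2
= 9.8696 * 210000.0 / 18769
= 110.4277 MPa

110.4277 MPa


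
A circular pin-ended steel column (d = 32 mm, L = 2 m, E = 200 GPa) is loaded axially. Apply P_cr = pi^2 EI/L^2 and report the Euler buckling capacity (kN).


I = pi * d^4 / 64 = 51471.85 mm^4
L = 2000.0 mm
P_cr = pi^2 * E * I / L^2
= 9.8696 * 200000.0 * 51471.85 / 2000.0^2
= 25400.34 N = 25.4003 kN

25.4003 kN


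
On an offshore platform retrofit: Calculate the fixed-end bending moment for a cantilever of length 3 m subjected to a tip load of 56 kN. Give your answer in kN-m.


For a cantilever with a point load at the free end:
M_max = P * L = 56 * 3 = 168 kN-m

168 kN-m


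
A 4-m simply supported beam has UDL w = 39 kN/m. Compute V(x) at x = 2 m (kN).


R_A = w * L / 2 = 39 * 4 / 2 = 78.0 kN
V(x) = R_A - w * x = 78.0 - 39 * 2
= 0.0 kN

0.0 kN


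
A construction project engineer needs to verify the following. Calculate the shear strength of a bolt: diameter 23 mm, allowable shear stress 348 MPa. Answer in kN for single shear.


A = pi * d^2 / 4 = pi * 23^2 / 4 = 415.4756 mm^2
V = f_v * A / 1000 = 348 * 415.4756 / 1000
= 144.5855 kN

144.5855 kN


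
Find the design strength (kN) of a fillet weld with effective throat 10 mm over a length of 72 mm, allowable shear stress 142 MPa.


Strength = throat * length * allowable stress
= 10 * 72 * 142 N
= 102240 N
= 102.24 kN

102.24 kN


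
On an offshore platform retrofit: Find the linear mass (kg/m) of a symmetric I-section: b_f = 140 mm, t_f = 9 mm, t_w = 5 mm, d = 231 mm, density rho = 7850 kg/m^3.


A_flanges = 2 * 140 * 9 = 2520 mm^2
A_web = (231 - 2 * 9) * 5 = 1065 mm^2
A_total = 2520 + 1065 = 3585 mm^2 = 0.003585 m^2
Weight = rho * A = 7850 * 0.003585 = 28.1423 kg/m

28.1423 kg/m


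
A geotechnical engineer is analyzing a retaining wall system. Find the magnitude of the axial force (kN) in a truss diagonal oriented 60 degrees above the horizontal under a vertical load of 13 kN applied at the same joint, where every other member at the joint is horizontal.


At the joint, only the diagonal has a vertical component, so vertical equilibrium gives:
F * sin(60) = 13
F = 13 / sin(60)
= 13 / 0.866025
= 15.01 kN

15.01 kN


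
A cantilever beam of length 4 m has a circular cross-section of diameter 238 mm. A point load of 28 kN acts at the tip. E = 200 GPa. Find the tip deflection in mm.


I = pi * d^4 / 64 = pi * 238^4 / 64 = 157498973.25 mm^4
L = 4000.0 mm, P = 28000.0 N, E = 200000.0 MPa
delta = P * L^3 / (3 * E * I)
= 28000.0 * 4000.0^3 / (3 * 200000.0 * 157498973.25)
= 18.9631 mm

18.9631 mm


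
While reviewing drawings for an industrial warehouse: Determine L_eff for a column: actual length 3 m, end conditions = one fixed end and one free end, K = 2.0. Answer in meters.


L_eff = K * L
= 2.0 * 3
= 6.0 m

6.0 m


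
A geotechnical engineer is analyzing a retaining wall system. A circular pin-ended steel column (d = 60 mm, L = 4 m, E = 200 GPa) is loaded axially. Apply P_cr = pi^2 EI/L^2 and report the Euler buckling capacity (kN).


I = pi * d^4 / 64 = 636172.51 mm^4
L = 4000.0 mm
P_cr = pi^2 * E * I / L^2
= 9.8696 * 200000.0 * 636172.51 / 4000.0^2
= 78484.64 N = 78.4846 kN

78.4846 kN


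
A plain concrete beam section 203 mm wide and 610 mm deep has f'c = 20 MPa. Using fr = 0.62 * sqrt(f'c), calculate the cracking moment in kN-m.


fr = 0.62 * sqrt(20) = 0.62 * 4.4721 = 2.7727 MPa
I = 203 * 610^3 / 12 = 3839761916.67 mm^4
y_t = 305.0 mm
M_cr = fr * I / y_t = 2.7727 * 3839761916.67 / 305.0 N-mm
= 34.9069 kN-m

34.9069 kN-m


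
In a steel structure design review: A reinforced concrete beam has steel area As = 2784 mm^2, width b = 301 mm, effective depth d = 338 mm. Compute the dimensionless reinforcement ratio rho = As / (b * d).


rho = As / (b * d)
= 2784 / (301 * 338)
= 2784 / 101738
= 0.027364 (dimensionless)

0.027364 (dimensionless)


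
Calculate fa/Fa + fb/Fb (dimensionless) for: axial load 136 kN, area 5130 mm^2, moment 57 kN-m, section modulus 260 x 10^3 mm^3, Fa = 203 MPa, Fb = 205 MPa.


f_a = P / A = 136000.0 / 5130 = 26.5107 MPa
f_b = M / S = 57000000.0 / 260000.0 = 219.2308 MPa
Ratio = f_a / Fa + f_b / Fb
= 26.5107 / 203 + 219.2308 / 205
= 1.2 (dimensionless)

1.2 (dimensionless)


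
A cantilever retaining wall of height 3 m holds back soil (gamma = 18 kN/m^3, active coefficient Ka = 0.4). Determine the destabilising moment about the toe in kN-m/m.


Pa = 0.5 * Ka * gamma * H^2
= 0.5 * 0.4 * 18 * 3^2
= 32.4 kN/m
Arm = H / 3 = 3 / 3 = 1.0 m
Mo = Pa * arm = Pa * H / 3 = 32.4 * 3 / 3 = 32.4 kN-m/m

32.4 kN-m/m


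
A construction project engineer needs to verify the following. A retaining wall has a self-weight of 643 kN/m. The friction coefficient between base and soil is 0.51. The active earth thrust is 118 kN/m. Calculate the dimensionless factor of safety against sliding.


Resisting force = mu * W = 0.51 * 643 = 327.93 kN/m
FOS = Resisting / Driving = 327.93 / 118
= 2.7791 (dimensionless)

2.7791 (dimensionless)


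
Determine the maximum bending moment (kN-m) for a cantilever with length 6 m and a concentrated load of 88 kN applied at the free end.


For a cantilever with a point load at the free end:
M_max = P * L = 88 * 6 = 528 kN-m

528 kN-m


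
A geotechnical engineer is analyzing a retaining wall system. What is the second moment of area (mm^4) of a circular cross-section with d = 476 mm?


r = d / 2 = 476 / 2 = 238.0 mm
I = pi * r^4 / 4 = pi * 238.0^4 / 4
= 2519983572.04 mm^4

2519983572.04 mm^4


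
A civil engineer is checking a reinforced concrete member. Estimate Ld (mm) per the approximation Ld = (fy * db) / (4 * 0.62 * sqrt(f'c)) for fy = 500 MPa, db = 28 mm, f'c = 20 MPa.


Ld = (fy * db) / (4 * 0.62 * sqrt(f'c))
= (500 * 28) / (4 * 0.62 * sqrt(20))
= 14000 / 11.0909
= 1262.3 mm

1262.3 mm


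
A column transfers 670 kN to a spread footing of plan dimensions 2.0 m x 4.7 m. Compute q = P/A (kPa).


A = 2.0 * 4.7 = 9.4 m^2
q = P / A = 670 / 9.4
= 71.2766 kPa

71.2766 kPa


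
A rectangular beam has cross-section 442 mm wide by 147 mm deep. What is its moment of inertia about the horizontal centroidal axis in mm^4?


I = b * h^3 / 12
= 442 * 147^3 / 12
= 442 * 3176523 / 12
= 117001930.5 mm^4

117001930.5 mm^4


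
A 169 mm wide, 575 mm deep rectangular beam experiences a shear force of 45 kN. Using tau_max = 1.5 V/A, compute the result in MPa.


A = b * h = 169 * 575 = 97175 mm^2
V = 45 kN = 45000.0 N
tau_max = 1.5 * V / A = 1.5 * 45000.0 / 97175
= 0.6946 MPa

0.6946 MPa


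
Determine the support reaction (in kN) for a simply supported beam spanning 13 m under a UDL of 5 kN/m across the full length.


Total load = w * L = 5 * 13 = 65 kN
By symmetry, each reaction R = total / 2 = 65 / 2 = 32.5 kN

32.5 kN


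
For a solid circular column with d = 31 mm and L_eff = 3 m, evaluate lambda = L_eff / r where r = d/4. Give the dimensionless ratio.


Radius of gyration r = d / 4 = 31 / 4 = 7.75 mm
L_eff = 3000.0 mm
Slenderness ratio = L / r = 3000.0 / 7.75 = 387.1 (dimensionless)

387.1 (dimensionless)


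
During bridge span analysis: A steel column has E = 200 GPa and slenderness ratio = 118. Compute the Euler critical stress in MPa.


sigma_cr = pi^2 * E / lambda^2
= 9.8696 * 200000.0 / 118^2
= 9.8696 * 200000.0 / 13924
= 141.7639 MPa

141.7639 MPa


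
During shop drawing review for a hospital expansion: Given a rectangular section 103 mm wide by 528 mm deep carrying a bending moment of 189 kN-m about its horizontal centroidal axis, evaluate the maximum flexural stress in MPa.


I = b * h^3 / 12 = 103 * 528^3 / 12 = 1263449088.0 mm^4
y = h / 2 = 528 / 2 = 264.0 mm
M = 189 kN-m = 189000000.0 N-mm
sigma = M * y / I = 189000000.0 * 264.0 / 1263449088.0
= 39.49 MPa

39.49 MPa


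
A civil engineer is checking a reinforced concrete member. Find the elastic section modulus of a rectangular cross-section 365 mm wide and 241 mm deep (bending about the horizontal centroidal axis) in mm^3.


S = b * h^2 / 6
= 365 * 241^2 / 6
= 365 * 58081 / 6
= 3533260.83 mm^3

3533260.83 mm^3


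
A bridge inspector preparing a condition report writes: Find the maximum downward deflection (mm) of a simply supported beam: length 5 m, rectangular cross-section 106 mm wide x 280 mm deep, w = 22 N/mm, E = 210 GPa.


I = 106 * 280^3 / 12 = 193909333.33 mm^4
L = 5000.0 mm, w = 22 N/mm, E = 210000.0 MPa
delta = 5 * w * L^4 / (384 * E * I)
= 5 * 22 * 5000.0^4 / (384 * 210000.0 * 193909333.33)
= 4.3967 mm

4.3967 mm


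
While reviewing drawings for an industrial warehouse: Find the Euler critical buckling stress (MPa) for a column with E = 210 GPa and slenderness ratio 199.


sigma_cr = pi^2 * E / lambda^2
= 9.8696 * 210000.0 / 199^2
= 9.8696 * 210000.0 / 39601
= 52.3375 MPa

52.3375 MPa


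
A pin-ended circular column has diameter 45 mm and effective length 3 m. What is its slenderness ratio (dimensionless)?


Radius of gyration r = d / 4 = 45 / 4 = 11.25 mm
L_eff = 3000.0 mm
Slenderness ratio = L / r = 3000.0 / 11.25 = 266.67 (dimensionless)

266.67 (dimensionless)


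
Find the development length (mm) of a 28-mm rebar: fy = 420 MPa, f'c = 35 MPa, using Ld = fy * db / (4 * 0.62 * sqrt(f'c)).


Ld = (fy * db) / (4 * 0.62 * sqrt(f'c))
= (420 * 28) / (4 * 0.62 * sqrt(35))
= 11760 / 14.6719
= 801.53 mm

801.53 mm


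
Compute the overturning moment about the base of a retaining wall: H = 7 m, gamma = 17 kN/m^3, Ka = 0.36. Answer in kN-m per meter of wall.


Pa = 0.5 * Ka * gamma * H^2
= 0.5 * 0.36 * 17 * 7^2
= 149.94 kN/m
Arm = H / 3 = 7 / 3 = 2.3333 m
Mo = Pa * arm = Pa * H / 3 = 149.94 * 7 / 3 = 349.86 kN-m/m

349.86 kN-m/m


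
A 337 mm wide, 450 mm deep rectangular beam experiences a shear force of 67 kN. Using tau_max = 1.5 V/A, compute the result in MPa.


A = b * h = 337 * 450 = 151650 mm^2
V = 67 kN = 67000.0 N
tau_max = 1.5 * V / A = 1.5 * 67000.0 / 151650
= 0.6627 MPa

0.6627 MPa


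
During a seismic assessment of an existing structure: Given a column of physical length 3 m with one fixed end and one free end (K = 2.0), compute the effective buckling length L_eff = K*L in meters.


L_eff = K * L
= 2.0 * 3
= 6.0 m

6.0 m


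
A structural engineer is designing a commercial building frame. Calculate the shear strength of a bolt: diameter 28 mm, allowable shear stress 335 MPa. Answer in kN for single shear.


A = pi * d^2 / 4 = pi * 28^2 / 4 = 615.7522 mm^2
V = f_v * A / 1000 = 335 * 615.7522 / 1000
= 206.277 kN

206.277 kN


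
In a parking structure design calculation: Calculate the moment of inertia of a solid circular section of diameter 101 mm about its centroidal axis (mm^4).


r = d / 2 = 101 / 2 = 50.5 mm
I = pi * r^4 / 4 = pi * 50.5^4 / 4
= 5108052.99 mm^4

5108052.99 mm^4


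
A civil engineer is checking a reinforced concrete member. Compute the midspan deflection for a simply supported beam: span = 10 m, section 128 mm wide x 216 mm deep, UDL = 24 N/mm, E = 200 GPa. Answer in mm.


I = 128 * 216^3 / 12 = 107495424.0 mm^4
L = 10000.0 mm, w = 24 N/mm, E = 200000.0 MPa
delta = 5 * w * L^4 / (384 * E * I)
= 5 * 24 * 10000.0^4 / (384 * 200000.0 * 107495424.0)
= 145.355 mm

145.355 mm


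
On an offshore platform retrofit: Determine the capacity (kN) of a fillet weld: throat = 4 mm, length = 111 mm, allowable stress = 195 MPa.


Strength = throat * length * allowable stress
= 4 * 111 * 195 N
= 86580 N
= 86.58 kN

86.58 kN


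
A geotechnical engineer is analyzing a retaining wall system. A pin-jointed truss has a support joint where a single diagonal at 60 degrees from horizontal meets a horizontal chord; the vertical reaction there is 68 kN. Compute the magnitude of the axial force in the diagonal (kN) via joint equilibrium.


At the joint, only the diagonal has a vertical component, so vertical equilibrium gives:
F * sin(60) = 68
F = 68 / sin(60)
= 68 / 0.866025
= 78.52 kN

78.52 kN


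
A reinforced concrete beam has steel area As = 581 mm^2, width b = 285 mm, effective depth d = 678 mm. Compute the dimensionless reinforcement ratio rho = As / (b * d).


rho = As / (b * d)
= 581 / (285 * 678)
= 581 / 193230
= 0.003007 (dimensionless)

0.003007 (dimensionless)


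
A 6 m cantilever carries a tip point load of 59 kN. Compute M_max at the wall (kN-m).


For a cantilever with a point load at the free end:
M_max = P * L = 59 * 6 = 354 kN-m

354 kN-m


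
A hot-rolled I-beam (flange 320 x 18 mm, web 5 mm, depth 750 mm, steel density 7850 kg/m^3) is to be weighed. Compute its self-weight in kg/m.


A_flanges = 2 * 320 * 18 = 11520 mm^2
A_web = (750 - 2 * 18) * 5 = 3570 mm^2
A_total = 11520 + 3570 = 15090 mm^2 = 0.015090 m^2
Weight = rho * A = 7850 * 0.015090 = 118.4565 kg/m

118.4565 kg/m


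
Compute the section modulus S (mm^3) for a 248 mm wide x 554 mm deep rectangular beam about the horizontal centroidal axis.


S = b * h^2 / 6
= 248 * 554^2 / 6
= 248 * 306916 / 6
= 12685861.33 mm^3

12685861.33 mm^3
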